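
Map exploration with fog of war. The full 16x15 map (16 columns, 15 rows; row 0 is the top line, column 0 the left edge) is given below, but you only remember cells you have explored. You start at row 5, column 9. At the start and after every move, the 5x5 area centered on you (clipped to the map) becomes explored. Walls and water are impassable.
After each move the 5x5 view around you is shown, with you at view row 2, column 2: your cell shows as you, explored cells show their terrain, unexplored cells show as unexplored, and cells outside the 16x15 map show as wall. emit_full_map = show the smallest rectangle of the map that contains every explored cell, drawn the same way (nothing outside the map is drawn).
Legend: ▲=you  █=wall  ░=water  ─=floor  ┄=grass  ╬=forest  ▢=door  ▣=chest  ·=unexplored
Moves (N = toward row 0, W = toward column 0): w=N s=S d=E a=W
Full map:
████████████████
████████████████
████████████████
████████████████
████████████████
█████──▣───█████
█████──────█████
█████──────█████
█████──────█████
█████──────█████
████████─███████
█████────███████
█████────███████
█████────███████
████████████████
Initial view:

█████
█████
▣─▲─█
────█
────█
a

█████
█████
─▣▲──
─────
─────

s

█████
─▣───
──▲──
─────
─────

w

█████
█████
─▣▲──
─────
─────

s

█████
─▣───
──▲──
─────
─────

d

█████
▣───█
──▲─█
────█
────█

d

█████
───██
──▲██
───██
───██

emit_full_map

██████·
███████
─▣───██
────▲██
─────██
─────██

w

█████
█████
──▲██
───██
───██

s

█████
───██
──▲██
───██
───██

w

█████
█████
──▲██
───██
───██

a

█████
█████
▣─▲─█
────█
────█

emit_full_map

███████
███████
─▣─▲─██
─────██
─────██
─────██


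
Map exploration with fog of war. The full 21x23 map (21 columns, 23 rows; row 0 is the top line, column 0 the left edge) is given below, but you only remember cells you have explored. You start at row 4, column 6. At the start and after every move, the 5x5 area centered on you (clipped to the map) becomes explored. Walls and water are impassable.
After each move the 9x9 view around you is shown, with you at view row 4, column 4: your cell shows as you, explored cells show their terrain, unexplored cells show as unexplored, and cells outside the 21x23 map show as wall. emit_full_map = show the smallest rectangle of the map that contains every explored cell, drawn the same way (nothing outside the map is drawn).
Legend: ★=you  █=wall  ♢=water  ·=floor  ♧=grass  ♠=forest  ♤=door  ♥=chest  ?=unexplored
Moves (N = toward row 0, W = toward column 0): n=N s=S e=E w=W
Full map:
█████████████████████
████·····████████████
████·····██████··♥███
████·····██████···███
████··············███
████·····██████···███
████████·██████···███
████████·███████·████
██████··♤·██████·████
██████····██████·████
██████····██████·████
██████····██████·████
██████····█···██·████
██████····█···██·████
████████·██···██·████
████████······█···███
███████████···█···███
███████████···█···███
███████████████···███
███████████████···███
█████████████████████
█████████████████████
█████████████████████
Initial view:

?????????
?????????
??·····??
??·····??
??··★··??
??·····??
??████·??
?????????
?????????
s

?????????
??·····??
??·····??
??·····??
??··★··??
??████·??
??████·??
?????????
?????????

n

?????????
?????????
??·····??
??·····??
??··★··??
??·····??
??████·??
??████·??
?????????

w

?????????
?????????
??█·····?
??█·····?
??█·★···?
??█·····?
??█████·?
???████·?
?????????

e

?????????
?????????
?█·····??
?█·····??
?█··★··??
?█·····??
?█████·??
??████·??
?????????

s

?????????
?█·····??
?█·····??
?█·····??
?█··★··??
?█████·??
??████·??
?????????
?????????

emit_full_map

█·····
█·····
█·····
█··★··
█████·
?████·

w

?????????
??█·····?
??█·····?
??█·····?
??█·★···?
??█████·?
??█████·?
?????????
?????????

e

?????????
?█·····??
?█·····??
?█·····??
?█··★··??
?█████·??
?█████·??
?????????
?????????

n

?????????
?????????
?█·····??
?█·····??
?█··★··??
?█·····??
?█████·??
?█████·??
?????????

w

?????????
?????????
??█·····?
??█·····?
??█·★···?
??█·····?
??█████·?
??█████·?
?????????

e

?????????
?????????
?█·····??
?█·····??
?█··★··??
?█·····??
?█████·??
?█████·??
?????????

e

?????????
?????????
█·····█??
█·····█??
█···★··??
█·····█??
█████·█??
█████·???
?????????

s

?????????
█·····█??
█·····█??
█······??
█···★·█??
█████·█??
█████·█??
?????????
?????????

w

?????????
?█·····█?
?█·····█?
?█······?
?█··★··█?
?█████·█?
?█████·█?
?????????
?????????

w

?????????
??█·····█
??█·····█
??█······
??█·★···█
??█████·█
??█████·█
?????????
?????????

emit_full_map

█·····█
█·····█
█······
█·★···█
█████·█
█████·█

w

?????????
???█·····
??██·····
??██·····
??██★····
??██████·
??██████·
?????????
?????????

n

?????????
?????????
??██·····
??██·····
??██★····
??██·····
??██████·
??██████·
?????????

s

?????????
??██·····
??██·····
??██·····
??██★····
??██████·
??██████·
?????????
?????????

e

?????????
?██·····█
?██·····█
?██······
?██·★···█
?██████·█
?██████·█
?????????
?????????

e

?????????
██·····█?
██·····█?
██······?
██··★··█?
██████·█?
██████·█?
?????????
?????????

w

?????????
?██·····█
?██·····█
?██······
?██·★···█
?██████·█
?██████·█
?????????
?????????

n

?????????
?????????
?██·····█
?██·····█
?██·★····
?██·····█
?██████·█
?██████·█
?????????


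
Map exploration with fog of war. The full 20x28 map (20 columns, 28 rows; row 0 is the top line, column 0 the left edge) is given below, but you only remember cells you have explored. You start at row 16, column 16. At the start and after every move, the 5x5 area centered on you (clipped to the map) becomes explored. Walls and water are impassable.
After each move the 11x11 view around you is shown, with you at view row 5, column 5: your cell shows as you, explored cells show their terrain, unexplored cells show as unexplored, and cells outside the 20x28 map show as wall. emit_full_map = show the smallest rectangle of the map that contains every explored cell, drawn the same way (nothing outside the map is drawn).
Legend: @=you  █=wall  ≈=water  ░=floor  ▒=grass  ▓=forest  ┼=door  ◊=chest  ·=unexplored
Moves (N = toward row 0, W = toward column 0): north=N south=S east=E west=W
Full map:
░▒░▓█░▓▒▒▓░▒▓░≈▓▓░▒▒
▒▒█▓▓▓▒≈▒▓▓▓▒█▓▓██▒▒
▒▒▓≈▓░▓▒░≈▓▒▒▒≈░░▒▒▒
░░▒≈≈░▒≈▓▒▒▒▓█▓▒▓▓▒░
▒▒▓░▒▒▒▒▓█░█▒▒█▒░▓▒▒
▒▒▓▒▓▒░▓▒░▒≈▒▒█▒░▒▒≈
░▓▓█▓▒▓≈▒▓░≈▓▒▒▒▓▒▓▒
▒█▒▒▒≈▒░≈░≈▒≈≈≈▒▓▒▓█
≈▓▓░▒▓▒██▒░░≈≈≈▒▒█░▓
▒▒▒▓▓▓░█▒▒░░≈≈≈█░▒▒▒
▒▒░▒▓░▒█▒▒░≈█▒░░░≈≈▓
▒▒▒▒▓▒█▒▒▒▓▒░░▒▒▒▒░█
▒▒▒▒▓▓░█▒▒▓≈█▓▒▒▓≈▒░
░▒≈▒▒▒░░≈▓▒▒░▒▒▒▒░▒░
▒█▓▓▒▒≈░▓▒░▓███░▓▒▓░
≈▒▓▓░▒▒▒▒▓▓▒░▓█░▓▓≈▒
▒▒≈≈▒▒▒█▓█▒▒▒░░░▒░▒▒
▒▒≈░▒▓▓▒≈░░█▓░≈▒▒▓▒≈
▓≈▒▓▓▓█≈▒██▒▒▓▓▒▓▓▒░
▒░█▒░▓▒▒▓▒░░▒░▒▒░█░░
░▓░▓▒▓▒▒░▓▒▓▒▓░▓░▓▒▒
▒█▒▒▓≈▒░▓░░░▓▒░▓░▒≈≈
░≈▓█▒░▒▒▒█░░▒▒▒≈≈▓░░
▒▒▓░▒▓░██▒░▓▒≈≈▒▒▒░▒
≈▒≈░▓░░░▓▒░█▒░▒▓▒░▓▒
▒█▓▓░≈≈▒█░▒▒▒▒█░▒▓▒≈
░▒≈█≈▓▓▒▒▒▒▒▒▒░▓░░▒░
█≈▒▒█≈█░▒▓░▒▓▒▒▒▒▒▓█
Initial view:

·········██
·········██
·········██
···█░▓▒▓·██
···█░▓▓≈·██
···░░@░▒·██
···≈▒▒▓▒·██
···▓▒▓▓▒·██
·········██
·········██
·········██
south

·········██
·········██
···█░▓▒▓·██
···█░▓▓≈·██
···░░▒░▒·██
···≈▒@▓▒·██
···▓▒▓▓▒·██
···▒▒░█░·██
·········██
·········██
·········██

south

·········██
···█░▓▒▓·██
···█░▓▓≈·██
···░░▒░▒·██
···≈▒▒▓▒·██
···▓▒@▓▒·██
···▒▒░█░·██
···░▓░▓▒·██
·········██
·········██
·········██

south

···█░▓▒▓·██
···█░▓▓≈·██
···░░▒░▒·██
···≈▒▒▓▒·██
···▓▒▓▓▒·██
···▒▒@█░·██
···░▓░▓▒·██
···░▓░▒≈·██
·········██
·········██
·········██

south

···█░▓▓≈·██
···░░▒░▒·██
···≈▒▒▓▒·██
···▓▒▓▓▒·██
···▒▒░█░·██
···░▓@▓▒·██
···░▓░▒≈·██
···▒≈≈▓░·██
·········██
·········██
·········██

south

···░░▒░▒·██
···≈▒▒▓▒·██
···▓▒▓▓▒·██
···▒▒░█░·██
···░▓░▓▒·██
···░▓@▒≈·██
···▒≈≈▓░·██
···≈▒▒▒░·██
·········██
·········██
·········██

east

··░░▒░▒·███
··≈▒▒▓▒·███
··▓▒▓▓▒·███
··▒▒░█░░███
··░▓░▓▒▒███
··░▓░@≈≈███
··▒≈≈▓░░███
··≈▒▒▒░▒███
········███
········███
········███

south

··≈▒▒▓▒·███
··▓▒▓▓▒·███
··▒▒░█░░███
··░▓░▓▒▒███
··░▓░▒≈≈███
··▒≈≈@░░███
··≈▒▒▒░▒███
···▓▒░▓▒███
········███
········███
········███

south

··▓▒▓▓▒·███
··▒▒░█░░███
··░▓░▓▒▒███
··░▓░▒≈≈███
··▒≈≈▓░░███
··≈▒▒@░▒███
···▓▒░▓▒███
···░▒▓▒≈███
········███
········███
███████████

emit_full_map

█░▓▒▓·
█░▓▓≈·
░░▒░▒·
≈▒▒▓▒·
▓▒▓▓▒·
▒▒░█░░
░▓░▓▒▒
░▓░▒≈≈
▒≈≈▓░░
≈▒▒@░▒
·▓▒░▓▒
·░▒▓▒≈

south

··▒▒░█░░███
··░▓░▓▒▒███
··░▓░▒≈≈███
··▒≈≈▓░░███
··≈▒▒▒░▒███
···▓▒@▓▒███
···░▒▓▒≈███
···▓░░▒░███
········███
███████████
███████████

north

··▓▒▓▓▒·███
··▒▒░█░░███
··░▓░▓▒▒███
··░▓░▒≈≈███
··▒≈≈▓░░███
··≈▒▒@░▒███
···▓▒░▓▒███
···░▒▓▒≈███
···▓░░▒░███
········███
███████████

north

··≈▒▒▓▒·███
··▓▒▓▓▒·███
··▒▒░█░░███
··░▓░▓▒▒███
··░▓░▒≈≈███
··▒≈≈@░░███
··≈▒▒▒░▒███
···▓▒░▓▒███
···░▒▓▒≈███
···▓░░▒░███
········███

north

··░░▒░▒·███
··≈▒▒▓▒·███
··▓▒▓▓▒·███
··▒▒░█░░███
··░▓░▓▒▒███
··░▓░@≈≈███
··▒≈≈▓░░███
··≈▒▒▒░▒███
···▓▒░▓▒███
···░▒▓▒≈███
···▓░░▒░███

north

··█░▓▓≈·███
··░░▒░▒·███
··≈▒▒▓▒·███
··▓▒▓▓▒░███
··▒▒░█░░███
··░▓░@▒▒███
··░▓░▒≈≈███
··▒≈≈▓░░███
··≈▒▒▒░▒███
···▓▒░▓▒███
···░▒▓▒≈███

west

···█░▓▓≈·██
···░░▒░▒·██
···≈▒▒▓▒·██
···▓▒▓▓▒░██
···▒▒░█░░██
···░▓@▓▒▒██
···░▓░▒≈≈██
···▒≈≈▓░░██
···≈▒▒▒░▒██
····▓▒░▓▒██
····░▒▓▒≈██

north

···█░▓▒▓·██
···█░▓▓≈·██
···░░▒░▒·██
···≈▒▒▓▒·██
···▓▒▓▓▒░██
···▒▒@█░░██
···░▓░▓▒▒██
···░▓░▒≈≈██
···▒≈≈▓░░██
···≈▒▒▒░▒██
····▓▒░▓▒██

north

·········██
···█░▓▒▓·██
···█░▓▓≈·██
···░░▒░▒·██
···≈▒▒▓▒·██
···▓▒@▓▒░██
···▒▒░█░░██
···░▓░▓▒▒██
···░▓░▒≈≈██
···▒≈≈▓░░██
···≈▒▒▒░▒██

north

·········██
·········██
···█░▓▒▓·██
···█░▓▓≈·██
···░░▒░▒·██
···≈▒@▓▒·██
···▓▒▓▓▒░██
···▒▒░█░░██
···░▓░▓▒▒██
···░▓░▒≈≈██
···▒≈≈▓░░██

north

·········██
·········██
·········██
···█░▓▒▓·██
···█░▓▓≈·██
···░░@░▒·██
···≈▒▒▓▒·██
···▓▒▓▓▒░██
···▒▒░█░░██
···░▓░▓▒▒██
···░▓░▒≈≈██

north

·········██
·········██
·········██
···▒▒▒░▒·██
···█░▓▒▓·██
···█░@▓≈·██
···░░▒░▒·██
···≈▒▒▓▒·██
···▓▒▓▓▒░██
···▒▒░█░░██
···░▓░▓▒▒██

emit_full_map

▒▒▒░▒·
█░▓▒▓·
█░@▓≈·
░░▒░▒·
≈▒▒▓▒·
▓▒▓▓▒░
▒▒░█░░
░▓░▓▒▒
░▓░▒≈≈
▒≈≈▓░░
≈▒▒▒░▒
·▓▒░▓▒
·░▒▓▒≈
·▓░░▒░


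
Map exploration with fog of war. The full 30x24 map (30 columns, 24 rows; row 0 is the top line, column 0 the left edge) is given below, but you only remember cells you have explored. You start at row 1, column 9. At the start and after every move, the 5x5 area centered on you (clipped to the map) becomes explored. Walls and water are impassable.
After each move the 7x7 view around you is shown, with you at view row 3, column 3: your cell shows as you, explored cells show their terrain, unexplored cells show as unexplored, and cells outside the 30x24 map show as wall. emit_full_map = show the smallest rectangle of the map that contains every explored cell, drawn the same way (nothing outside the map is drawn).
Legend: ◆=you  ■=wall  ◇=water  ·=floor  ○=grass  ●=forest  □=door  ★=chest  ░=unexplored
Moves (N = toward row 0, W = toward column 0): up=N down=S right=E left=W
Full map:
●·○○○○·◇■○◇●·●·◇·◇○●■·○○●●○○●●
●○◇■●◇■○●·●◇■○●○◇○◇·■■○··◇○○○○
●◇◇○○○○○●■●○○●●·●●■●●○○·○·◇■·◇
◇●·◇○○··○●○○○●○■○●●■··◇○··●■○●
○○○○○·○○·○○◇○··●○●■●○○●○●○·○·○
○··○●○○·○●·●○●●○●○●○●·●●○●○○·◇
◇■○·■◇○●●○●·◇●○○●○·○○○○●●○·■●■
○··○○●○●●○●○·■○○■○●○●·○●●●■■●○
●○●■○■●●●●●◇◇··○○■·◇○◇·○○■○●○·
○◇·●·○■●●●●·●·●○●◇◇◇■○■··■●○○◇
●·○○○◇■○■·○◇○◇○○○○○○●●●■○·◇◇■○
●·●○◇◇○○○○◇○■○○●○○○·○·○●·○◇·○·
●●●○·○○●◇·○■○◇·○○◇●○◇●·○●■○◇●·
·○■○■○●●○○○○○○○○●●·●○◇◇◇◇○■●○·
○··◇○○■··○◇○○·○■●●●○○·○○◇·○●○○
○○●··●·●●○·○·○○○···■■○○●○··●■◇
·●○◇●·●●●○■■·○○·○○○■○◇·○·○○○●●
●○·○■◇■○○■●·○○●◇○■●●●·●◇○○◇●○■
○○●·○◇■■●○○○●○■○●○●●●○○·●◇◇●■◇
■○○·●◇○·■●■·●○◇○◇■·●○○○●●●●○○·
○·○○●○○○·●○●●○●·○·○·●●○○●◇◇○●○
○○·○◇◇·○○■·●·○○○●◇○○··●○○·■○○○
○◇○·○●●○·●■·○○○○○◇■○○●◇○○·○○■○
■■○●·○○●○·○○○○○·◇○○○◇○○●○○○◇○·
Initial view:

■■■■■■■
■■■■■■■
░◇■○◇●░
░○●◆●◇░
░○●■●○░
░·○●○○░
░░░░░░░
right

■■■■■■■
■■■■■■■
◇■○◇●·░
○●·◆◇■░
○●■●○○░
·○●○○○░
░░░░░░░

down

■■■■■■■
◇■○◇●·░
○●·●◇■░
○●■◆○○░
·○●○○○░
░·○○◇○░
░░░░░░░

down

◇■○◇●·░
○●·●◇■░
○●■●○○░
·○●◆○○░
░·○○◇○░
░○●·●○░
░░░░░░░

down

○●·●◇■░
○●■●○○░
·○●○○○░
░·○◆◇○░
░○●·●○░
░●○●·◇░
░░░░░░░

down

○●■●○○░
·○●○○○░
░·○○◇○░
░○●◆●○░
░●○●·◇░
░●○●○·░
░░░░░░░

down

·○●○○○░
░·○○◇○░
░○●·●○░
░●○◆·◇░
░●○●○·░
░●●●◇◇░
░░░░░░░

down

░·○○◇○░
░○●·●○░
░●○●·◇░
░●○◆○·░
░●●●◇◇░
░●●●·●░
░░░░░░░

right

·○○◇○░░
○●·●○●░
●○●·◇●░
●○●◆·■░
●●●◇◇·░
●●●·●·░
░░░░░░░

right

○○◇○░░░
●·●○●●░
○●·◇●○░
○●○◆■○░
●●◇◇··░
●●·●·●░
░░░░░░░

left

·○○◇○░░
○●·●○●●
●○●·◇●○
●○●◆·■○
●●●◇◇··
●●●·●·●
░░░░░░░

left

░·○○◇○░
░○●·●○●
░●○●·◇●
░●○◆○·■
░●●●◇◇·
░●●●·●·
░░░░░░░

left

░░·○○◇○
░·○●·●○
░●●○●·◇
░●●◆●○·
░●●●●◇◇
░●●●●·●
░░░░░░░

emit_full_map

◇■○◇●·░░
○●·●◇■░░
○●■●○○░░
·○●○○○░░
░·○○◇○░░
·○●·●○●●
●●○●·◇●○
●●◆●○·■○
●●●●◇◇··
●●●●·●·●

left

░░░·○○◇
░○·○●·●
░○●●○●·
░○●◆○●○
░●●●●●◇
░■●●●●·
░░░░░░░

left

░░░░·○○
░○○·○●·
░◇○●●○●
░●○◆●○●
░■●●●●●
░○■●●●●
░░░░░░░

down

░○○·○●·
░◇○●●○●
░●○●●○●
░■●◆●●●
░○■●●●●
░◇■○■·░
░░░░░░░

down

░◇○●●○●
░●○●●○●
░■●●●●●
░○■◆●●●
░◇■○■·░
░◇○○○○░
░░░░░░░

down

░●○●●○●
░■●●●●●
░○■●●●●
░◇■◆■·░
░◇○○○○░
░○○●◇·░
░░░░░░░

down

░■●●●●●
░○■●●●●
░◇■○■·░
░◇○◆○○░
░○○●◇·░
░○●●○○░
░░░░░░░

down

░○■●●●●
░◇■○■·░
░◇○○○○░
░○○◆◇·░
░○●●○○░
░○■··○░
░░░░░░░

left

░░○■●●●
░○◇■○■·
░◇◇○○○○
░·○◆●◇·
░■○●●○○
░○○■··○
░░░░░░░

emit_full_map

░░░◇■○◇●·░░
░░░○●·●◇■░░
░░░○●■●○○░░
░░░·○●○○○░░
░░░░·○○◇○░░
░○○·○●·●○●●
░◇○●●○●·◇●○
░●○●●○●○·■○
░■●●●●●◇◇··
░○■●●●●·●·●
○◇■○■·░░░░░
◇◇○○○○░░░░░
·○◆●◇·░░░░░
■○●●○○░░░░░
○○■··○░░░░░

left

░░░○■●●
░○○◇■○■
░○◇◇○○○
░○·◆○●◇
░○■○●●○
░◇○○■··
░░░░░░░

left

░░░░○■●
░○○○◇■○
░●○◇◇○○
░●○◆○○●
░■○■○●●
░·◇○○■·
░░░░░░░

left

░░░░░○■
░·○○○◇■
░·●○◇◇○
░●●◆·○○
░○■○■○●
░··◇○○■
░░░░░░░

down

░·○○○◇■
░·●○◇◇○
░●●○·○○
░○■◆■○●
░··◇○○■
░○●··●░
░░░░░░░

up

░░░░░○■
░·○○○◇■
░·●○◇◇○
░●●◆·○○
░○■○■○●
░··◇○○■
░○●··●░

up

░░░░░■●
░◇·●·○■
░·○○○◇■
░·●◆◇◇○
░●●○·○○
░○■○■○●
░··◇○○■

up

░░░░░●○
░○●■○■●
░◇·●·○■
░·○◆○◇■
░·●○◇◇○
░●●○·○○
░○■○■○●

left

■░░░░░●
■●○●■○■
■○◇·●·○
■●·◆○○◇
■●·●○◇◇
■●●●○·○
■░○■○■○

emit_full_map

░░░░░░░◇■○◇●·░░
░░░░░░░○●·●◇■░░
░░░░░░░○●■●○○░░
░░░░░░░·○●○○○░░
░░░░░░░░·○○◇○░░
░░░░░○○·○●·●○●●
░░░░░◇○●●○●·◇●○
░░░░░●○●●○●○·■○
●○●■○■●●●●●◇◇··
○◇·●·○■●●●●·●·●
●·◆○○◇■○■·░░░░░
●·●○◇◇○○○○░░░░░
●●●○·○○●◇·░░░░░
░○■○■○●●○○░░░░░
░··◇○○■··○░░░░░
░○●··●░░░░░░░░░

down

■●○●■○■
■○◇·●·○
■●·○○○◇
■●·◆○◇◇
■●●●○·○
■·○■○■○
■░··◇○○

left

■■●○●■○
■■○◇·●·
■■●·○○○
■■●◆●○◇
■■●●●○·
■■·○■○■
■■░··◇○

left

■■■●○●■
■■■○◇·●
■■■●·○○
■■■◆·●○
■■■●●●○
■■■·○■○
■■■░··◇

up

■■■░░░░
■■■●○●■
■■■○◇·●
■■■◆·○○
■■■●·●○
■■■●●●○
■■■·○■○

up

■■■░░░░
■■■○··░
■■■●○●■
■■■◆◇·●
■■■●·○○
■■■●·●○
■■■●●●○

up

■■■░░░░
■■■◇■○░
■■■○··░
■■■◆○●■
■■■○◇·●
■■■●·○○
■■■●·●○

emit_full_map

░░░░░░░◇■○◇●·░░
░░░░░░░○●·●◇■░░
░░░░░░░○●■●○○░░
░░░░░░░·○●○○○░░
░░░░░░░░·○○◇○░░
░░░░░○○·○●·●○●●
◇■○░░◇○●●○●·◇●○
○··░░●○●●○●○·■○
◆○●■○■●●●●●◇◇··
○◇·●·○■●●●●·●·●
●·○○○◇■○■·░░░░░
●·●○◇◇○○○○░░░░░
●●●○·○○●◇·░░░░░
·○■○■○●●○○░░░░░
░··◇○○■··○░░░░░
░○●··●░░░░░░░░░

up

■■■░░░░
■■■○··░
■■■◇■○░
■■■◆··░
■■■●○●■
■■■○◇·●
■■■●·○○

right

■■░░░░░
■■○··○░
■■◇■○·░
■■○◆·○░
■■●○●■○
■■○◇·●·
■■●·○○○

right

■░░░░░░
■○··○●○
■◇■○·■◇
■○·◆○○●
■●○●■○■
■○◇·●·○
■●·○○○◇

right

░░░░░░░
○··○●○○
◇■○·■◇○
○··◆○●○
●○●■○■●
○◇·●·○■
●·○○○◇■

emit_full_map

░░░░░░░◇■○◇●·░░
░░░░░░░○●·●◇■░░
░░░░░░░○●■●○○░░
░░░░░░░·○●○○○░░
░░░░░░░░·○○◇○░░
○··○●○○·○●·●○●●
◇■○·■◇○●●○●·◇●○
○··◆○●○●●○●○·■○
●○●■○■●●●●●◇◇··
○◇·●·○■●●●●·●·●
●·○○○◇■○■·░░░░░
●·●○◇◇○○○○░░░░░
●●●○·○○●◇·░░░░░
·○■○■○●●○○░░░░░
░··◇○○■··○░░░░░
░○●··●░░░░░░░░░

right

░░░░░░░
··○●○○·
■○·■◇○●
··○◆●○●
○●■○■●●
◇·●·○■●
·○○○◇■○

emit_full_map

░░░░░░░◇■○◇●·░░
░░░░░░░○●·●◇■░░
░░░░░░░○●■●○○░░
░░░░░░░·○●○○○░░
░░░░░░░░·○○◇○░░
○··○●○○·○●·●○●●
◇■○·■◇○●●○●·◇●○
○··○◆●○●●○●○·■○
●○●■○■●●●●●◇◇··
○◇·●·○■●●●●·●·●
●·○○○◇■○■·░░░░░
●·●○◇◇○○○○░░░░░
●●●○·○○●◇·░░░░░
·○■○■○●●○○░░░░░
░··◇○○■··○░░░░░
░○●··●░░░░░░░░░


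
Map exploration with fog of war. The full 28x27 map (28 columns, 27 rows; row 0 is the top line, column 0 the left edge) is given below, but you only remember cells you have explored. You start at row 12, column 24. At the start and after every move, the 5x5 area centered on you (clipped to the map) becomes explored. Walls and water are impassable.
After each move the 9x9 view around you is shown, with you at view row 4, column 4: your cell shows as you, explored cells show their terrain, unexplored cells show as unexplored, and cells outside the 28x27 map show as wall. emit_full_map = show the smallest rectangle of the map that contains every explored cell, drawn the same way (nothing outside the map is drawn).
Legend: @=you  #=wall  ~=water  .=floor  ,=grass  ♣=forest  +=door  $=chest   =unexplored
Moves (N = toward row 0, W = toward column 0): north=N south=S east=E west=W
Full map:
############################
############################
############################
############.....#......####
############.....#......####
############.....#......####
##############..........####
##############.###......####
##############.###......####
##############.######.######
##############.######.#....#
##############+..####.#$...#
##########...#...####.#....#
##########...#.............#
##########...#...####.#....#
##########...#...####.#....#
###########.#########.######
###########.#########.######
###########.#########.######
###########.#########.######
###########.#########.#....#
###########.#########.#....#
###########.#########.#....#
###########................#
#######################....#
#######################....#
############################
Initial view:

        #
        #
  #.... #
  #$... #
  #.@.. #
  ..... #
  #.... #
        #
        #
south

        #
  #.... #
  #$... #
  #.... #
  ..@.. #
  #.... #
  #.... #
        #
        #

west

         
   #.... 
  .#$... 
  .#.... 
  ..@... 
  .#.... 
  .#.... 
         
         

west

         
    #....
  #.#$...
  #.#....
  ..@....
  #.#....
  #.#....
         
         

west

         
     #...
  ##.#$..
  ##.#...
  ..@....
  ##.#...
  ##.#...
         
         

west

         
      #..
  ###.#$.
  ###.#..
  ..@....
  ###.#..
  ###.#..
         
         

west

         
       #.
  ####.#$
  ####.#.
  ..@....
  ####.#.
  ####.#.
         
         

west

         
        #
  .####.#
  .####.#
  ..@....
  .####.#
  .####.#
         
         

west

         
         
  ..####.
  ..####.
  ..@....
  ..####.
  ..####.
         
         

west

         
         
  +..####
  ...####
  ..@....
  ...####
  ...####
         
         

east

         
         
 +..####.
 ...####.
 ...@....
 ...####.
 ...####.
         
         

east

         
        #
+..####.#
...####.#
....@....
...####.#
...####.#
         
         

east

         
       #.
..####.#$
..####.#.
....@....
..####.#.
..####.#.
         
         

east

         
      #..
.####.#$.
.####.#..
....@....
.####.#..
.####.#..
         
         

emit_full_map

        #....
+..####.#$...
...####.#....
......@......
...####.#....
...####.#....

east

         
     #...
####.#$..
####.#...
....@....
####.#...
####.#...
         
         

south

     #...
####.#$..
####.#...
.........
####@#...
####.#...
  ##.##  
         
         

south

####.#$..
####.#...
.........
####.#...
####@#...
  ##.##  
  ##.##  
         
         

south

####.#...
.........
####.#...
####.#...
  ##@##  
  ##.##  
  ##.##  
         
         

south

.........
####.#...
####.#...
  ##.##  
  ##@##  
  ##.##  
  ##.##  
         
         

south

####.#...
####.#...
  ##.##  
  ##.##  
  ##@##  
  ##.##  
  ##.#.  
         
         

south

####.#...
  ##.##  
  ##.##  
  ##.##  
  ##@##  
  ##.#.  
  ##.#.  
         
         

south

  ##.##  
  ##.##  
  ##.##  
  ##.##  
  ##@#.  
  ##.#.  
  ##.#.  
         
         

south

  ##.##  
  ##.##  
  ##.##  
  ##.#.  
  ##@#.  
  ##.#.  
  .....  
         
         

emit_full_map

        #....
+..####.#$...
...####.#....
.............
...####.#....
...####.#....
     ##.##   
     ##.##   
     ##.##   
     ##.##   
     ##.#.   
     ##@#.   
     ##.#.   
     .....   

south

  ##.##  
  ##.##  
  ##.#.  
  ##.#.  
  ##@#.  
  .....  
  ####.  
         
         

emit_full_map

        #....
+..####.#$...
...####.#....
.............
...####.#....
...####.#....
     ##.##   
     ##.##   
     ##.##   
     ##.##   
     ##.#.   
     ##.#.   
     ##@#.   
     .....   
     ####.   


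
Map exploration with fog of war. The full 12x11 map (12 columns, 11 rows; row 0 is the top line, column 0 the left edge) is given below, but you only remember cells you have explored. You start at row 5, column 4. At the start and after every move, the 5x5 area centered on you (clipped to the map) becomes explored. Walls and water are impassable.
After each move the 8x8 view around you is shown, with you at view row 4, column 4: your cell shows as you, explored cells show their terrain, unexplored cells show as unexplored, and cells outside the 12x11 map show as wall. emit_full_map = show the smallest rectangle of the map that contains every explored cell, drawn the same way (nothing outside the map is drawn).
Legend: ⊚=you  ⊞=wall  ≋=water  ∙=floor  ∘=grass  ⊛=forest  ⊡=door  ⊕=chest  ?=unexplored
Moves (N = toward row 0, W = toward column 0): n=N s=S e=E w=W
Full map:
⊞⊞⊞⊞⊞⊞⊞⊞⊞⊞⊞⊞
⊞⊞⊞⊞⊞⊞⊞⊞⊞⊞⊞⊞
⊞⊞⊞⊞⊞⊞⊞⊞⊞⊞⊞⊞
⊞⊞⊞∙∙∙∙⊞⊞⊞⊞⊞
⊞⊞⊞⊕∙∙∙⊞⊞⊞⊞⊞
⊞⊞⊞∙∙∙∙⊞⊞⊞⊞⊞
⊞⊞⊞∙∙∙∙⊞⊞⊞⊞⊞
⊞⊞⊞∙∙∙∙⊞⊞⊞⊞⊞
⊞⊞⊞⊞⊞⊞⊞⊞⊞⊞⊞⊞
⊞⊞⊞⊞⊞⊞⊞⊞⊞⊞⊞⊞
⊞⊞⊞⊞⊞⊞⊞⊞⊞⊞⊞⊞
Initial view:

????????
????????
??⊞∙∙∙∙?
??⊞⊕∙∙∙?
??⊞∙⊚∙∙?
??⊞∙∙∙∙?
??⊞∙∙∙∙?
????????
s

????????
??⊞∙∙∙∙?
??⊞⊕∙∙∙?
??⊞∙∙∙∙?
??⊞∙⊚∙∙?
??⊞∙∙∙∙?
??⊞⊞⊞⊞⊞?
????????

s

??⊞∙∙∙∙?
??⊞⊕∙∙∙?
??⊞∙∙∙∙?
??⊞∙∙∙∙?
??⊞∙⊚∙∙?
??⊞⊞⊞⊞⊞?
??⊞⊞⊞⊞⊞?
????????

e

?⊞∙∙∙∙??
?⊞⊕∙∙∙??
?⊞∙∙∙∙⊞?
?⊞∙∙∙∙⊞?
?⊞∙∙⊚∙⊞?
?⊞⊞⊞⊞⊞⊞?
?⊞⊞⊞⊞⊞⊞?
????????

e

⊞∙∙∙∙???
⊞⊕∙∙∙???
⊞∙∙∙∙⊞⊞?
⊞∙∙∙∙⊞⊞?
⊞∙∙∙⊚⊞⊞?
⊞⊞⊞⊞⊞⊞⊞?
⊞⊞⊞⊞⊞⊞⊞?
????????

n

????????
⊞∙∙∙∙???
⊞⊕∙∙∙⊞⊞?
⊞∙∙∙∙⊞⊞?
⊞∙∙∙⊚⊞⊞?
⊞∙∙∙∙⊞⊞?
⊞⊞⊞⊞⊞⊞⊞?
⊞⊞⊞⊞⊞⊞⊞?

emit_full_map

⊞∙∙∙∙??
⊞⊕∙∙∙⊞⊞
⊞∙∙∙∙⊞⊞
⊞∙∙∙⊚⊞⊞
⊞∙∙∙∙⊞⊞
⊞⊞⊞⊞⊞⊞⊞
⊞⊞⊞⊞⊞⊞⊞

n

????????
????????
⊞∙∙∙∙⊞⊞?
⊞⊕∙∙∙⊞⊞?
⊞∙∙∙⊚⊞⊞?
⊞∙∙∙∙⊞⊞?
⊞∙∙∙∙⊞⊞?
⊞⊞⊞⊞⊞⊞⊞?

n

????????
????????
??⊞⊞⊞⊞⊞?
⊞∙∙∙∙⊞⊞?
⊞⊕∙∙⊚⊞⊞?
⊞∙∙∙∙⊞⊞?
⊞∙∙∙∙⊞⊞?
⊞∙∙∙∙⊞⊞?

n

⊞⊞⊞⊞⊞⊞⊞⊞
????????
??⊞⊞⊞⊞⊞?
??⊞⊞⊞⊞⊞?
⊞∙∙∙⊚⊞⊞?
⊞⊕∙∙∙⊞⊞?
⊞∙∙∙∙⊞⊞?
⊞∙∙∙∙⊞⊞?

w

⊞⊞⊞⊞⊞⊞⊞⊞
????????
??⊞⊞⊞⊞⊞⊞
??⊞⊞⊞⊞⊞⊞
?⊞∙∙⊚∙⊞⊞
?⊞⊕∙∙∙⊞⊞
?⊞∙∙∙∙⊞⊞
?⊞∙∙∙∙⊞⊞

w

⊞⊞⊞⊞⊞⊞⊞⊞
????????
??⊞⊞⊞⊞⊞⊞
??⊞⊞⊞⊞⊞⊞
??⊞∙⊚∙∙⊞
??⊞⊕∙∙∙⊞
??⊞∙∙∙∙⊞
??⊞∙∙∙∙⊞

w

⊞⊞⊞⊞⊞⊞⊞⊞
⊞???????
⊞?⊞⊞⊞⊞⊞⊞
⊞?⊞⊞⊞⊞⊞⊞
⊞?⊞⊞⊚∙∙∙
⊞?⊞⊞⊕∙∙∙
⊞?⊞⊞∙∙∙∙
⊞??⊞∙∙∙∙

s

⊞???????
⊞?⊞⊞⊞⊞⊞⊞
⊞?⊞⊞⊞⊞⊞⊞
⊞?⊞⊞∙∙∙∙
⊞?⊞⊞⊚∙∙∙
⊞?⊞⊞∙∙∙∙
⊞?⊞⊞∙∙∙∙
⊞??⊞∙∙∙∙

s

⊞?⊞⊞⊞⊞⊞⊞
⊞?⊞⊞⊞⊞⊞⊞
⊞?⊞⊞∙∙∙∙
⊞?⊞⊞⊕∙∙∙
⊞?⊞⊞⊚∙∙∙
⊞?⊞⊞∙∙∙∙
⊞?⊞⊞∙∙∙∙
⊞??⊞⊞⊞⊞⊞

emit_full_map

⊞⊞⊞⊞⊞⊞⊞⊞
⊞⊞⊞⊞⊞⊞⊞⊞
⊞⊞∙∙∙∙⊞⊞
⊞⊞⊕∙∙∙⊞⊞
⊞⊞⊚∙∙∙⊞⊞
⊞⊞∙∙∙∙⊞⊞
⊞⊞∙∙∙∙⊞⊞
?⊞⊞⊞⊞⊞⊞⊞
?⊞⊞⊞⊞⊞⊞⊞

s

⊞?⊞⊞⊞⊞⊞⊞
⊞?⊞⊞∙∙∙∙
⊞?⊞⊞⊕∙∙∙
⊞?⊞⊞∙∙∙∙
⊞?⊞⊞⊚∙∙∙
⊞?⊞⊞∙∙∙∙
⊞?⊞⊞⊞⊞⊞⊞
⊞??⊞⊞⊞⊞⊞

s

⊞?⊞⊞∙∙∙∙
⊞?⊞⊞⊕∙∙∙
⊞?⊞⊞∙∙∙∙
⊞?⊞⊞∙∙∙∙
⊞?⊞⊞⊚∙∙∙
⊞?⊞⊞⊞⊞⊞⊞
⊞?⊞⊞⊞⊞⊞⊞
⊞???????

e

?⊞⊞∙∙∙∙⊞
?⊞⊞⊕∙∙∙⊞
?⊞⊞∙∙∙∙⊞
?⊞⊞∙∙∙∙⊞
?⊞⊞∙⊚∙∙⊞
?⊞⊞⊞⊞⊞⊞⊞
?⊞⊞⊞⊞⊞⊞⊞
????????

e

⊞⊞∙∙∙∙⊞⊞
⊞⊞⊕∙∙∙⊞⊞
⊞⊞∙∙∙∙⊞⊞
⊞⊞∙∙∙∙⊞⊞
⊞⊞∙∙⊚∙⊞⊞
⊞⊞⊞⊞⊞⊞⊞⊞
⊞⊞⊞⊞⊞⊞⊞⊞
????????

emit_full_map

⊞⊞⊞⊞⊞⊞⊞⊞
⊞⊞⊞⊞⊞⊞⊞⊞
⊞⊞∙∙∙∙⊞⊞
⊞⊞⊕∙∙∙⊞⊞
⊞⊞∙∙∙∙⊞⊞
⊞⊞∙∙∙∙⊞⊞
⊞⊞∙∙⊚∙⊞⊞
⊞⊞⊞⊞⊞⊞⊞⊞
⊞⊞⊞⊞⊞⊞⊞⊞


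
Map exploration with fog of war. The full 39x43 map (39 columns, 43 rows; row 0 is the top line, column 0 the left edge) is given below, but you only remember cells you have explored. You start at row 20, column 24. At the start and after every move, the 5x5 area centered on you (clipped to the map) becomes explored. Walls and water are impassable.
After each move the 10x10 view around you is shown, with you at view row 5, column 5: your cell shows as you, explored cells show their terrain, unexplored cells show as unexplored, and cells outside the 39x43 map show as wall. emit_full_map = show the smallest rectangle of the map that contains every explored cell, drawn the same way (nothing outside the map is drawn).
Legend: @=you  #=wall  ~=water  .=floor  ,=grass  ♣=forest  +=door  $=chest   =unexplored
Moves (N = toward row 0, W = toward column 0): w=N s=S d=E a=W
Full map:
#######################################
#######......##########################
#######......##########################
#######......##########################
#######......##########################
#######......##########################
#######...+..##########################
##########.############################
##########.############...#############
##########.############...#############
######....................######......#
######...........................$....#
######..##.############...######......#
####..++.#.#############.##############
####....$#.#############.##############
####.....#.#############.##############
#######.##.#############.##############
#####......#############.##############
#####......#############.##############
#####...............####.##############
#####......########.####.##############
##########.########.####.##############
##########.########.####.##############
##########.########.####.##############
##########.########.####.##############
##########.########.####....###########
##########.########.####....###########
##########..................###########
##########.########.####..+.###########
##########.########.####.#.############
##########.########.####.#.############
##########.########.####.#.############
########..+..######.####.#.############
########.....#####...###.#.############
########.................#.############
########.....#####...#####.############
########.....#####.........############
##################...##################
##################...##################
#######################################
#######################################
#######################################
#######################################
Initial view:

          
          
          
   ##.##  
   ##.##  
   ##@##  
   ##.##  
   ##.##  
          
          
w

          
          
          
   ##.##  
   ##.##  
   ##@##  
   ##.##  
   ##.##  
   ##.##  
          

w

          
          
          
   ##.##  
   ##.##  
   ##@##  
   ##.##  
   ##.##  
   ##.##  
   ##.##  

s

          
          
   ##.##  
   ##.##  
   ##.##  
   ##@##  
   ##.##  
   ##.##  
   ##.##  
          

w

          
          
          
   ##.##  
   ##.##  
   ##@##  
   ##.##  
   ##.##  
   ##.##  
   ##.##  
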